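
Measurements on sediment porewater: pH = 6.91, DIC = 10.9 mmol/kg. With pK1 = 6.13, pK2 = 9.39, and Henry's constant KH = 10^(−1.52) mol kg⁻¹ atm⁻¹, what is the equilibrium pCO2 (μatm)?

α₀ = 1 / (1 + K1/[H⁺] + K1K2/[H⁺]²) = 1 / (1 + 10^+0.78 + 10^-1.70)
   = 1 / (1 + 6.0256 + 0.019953) = 1/7.0455 = 0.1419
[CO2*] = α₀ × DIC = 0.1419 × 10.9 = 1.547 mmol/kg
pCO2 = [CO2*]/KH = 1.547×10^-3 / 3.020×10^-2 = 5.12×10^4 μatm

pCO2 = 5.12×10^4 μatm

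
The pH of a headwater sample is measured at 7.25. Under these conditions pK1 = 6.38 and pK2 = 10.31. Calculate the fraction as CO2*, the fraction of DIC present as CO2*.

α₀ = 0.119

α₀ = 1 / (1 + K1/[H⁺] + K1K2/[H⁺]²) = 1 / (1 + 10^+0.87 + 10^-2.19)
   = 1 / (1 + 7.4131 + 0.0064565) = 1/8.4196 = 0.1188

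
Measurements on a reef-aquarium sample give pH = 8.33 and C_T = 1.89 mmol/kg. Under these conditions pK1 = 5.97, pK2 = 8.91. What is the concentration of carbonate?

[CO3²⁻] = 0.392 mmol/kg

α₂ = 1 / (1 + [H⁺]/K2 + [H⁺]²/(K1K2)) = 1 / (1 + 10^+0.58 + 10^-1.78)
   = 1 / (1 + 3.8019 + 0.016596) = 1/4.8185 = 0.2075
[CO3²⁻] = α₂ × DIC = 0.2075 × 1.89 = 0.392 mmol/kg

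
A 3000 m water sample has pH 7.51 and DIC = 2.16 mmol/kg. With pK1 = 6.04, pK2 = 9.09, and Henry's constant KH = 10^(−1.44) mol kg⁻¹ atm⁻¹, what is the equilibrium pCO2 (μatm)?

α₀ = 1 / (1 + K1/[H⁺] + K1K2/[H⁺]²) = 1 / (1 + 10^+1.47 + 10^-0.11)
   = 1 / (1 + 29.512 + 0.77625) = 1/31.288 = 0.03196
[CO2*] = α₀ × DIC = 0.03196 × 2.16 = 0.06904 mmol/kg
pCO2 = [CO2*]/KH = 6.904×10^-5 / 3.631×10^-2 = 1900 μatm

pCO2 = 1900 μatm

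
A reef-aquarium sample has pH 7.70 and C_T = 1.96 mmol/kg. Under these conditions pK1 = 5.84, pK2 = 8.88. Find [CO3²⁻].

α₂ = 1 / (1 + [H⁺]/K2 + [H⁺]²/(K1K2)) = 1 / (1 + 10^+1.18 + 10^-0.68)
   = 1 / (1 + 15.136 + 0.20893) = 1/16.345 = 0.06118
[CO3²⁻] = α₂ × DIC = 0.06118 × 1.96 = 0.120 mmol/kg

[CO3²⁻] = 0.120 mmol/kg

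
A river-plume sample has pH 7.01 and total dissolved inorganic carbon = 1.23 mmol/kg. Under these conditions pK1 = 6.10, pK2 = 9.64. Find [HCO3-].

α₁ = 1 / (1 + [H⁺]/K1 + K2/[H⁺]) = 1 / (1 + 10^-0.91 + 10^-2.63)
   = 1 / (1 + 0.12303 + 0.0023442) = 1/1.1254 = 0.8886
[HCO3⁻] = α₁ × DIC = 0.8886 × 1.23 = 1.09 mmol/kg

[HCO3⁻] = 1.09 mmol/kg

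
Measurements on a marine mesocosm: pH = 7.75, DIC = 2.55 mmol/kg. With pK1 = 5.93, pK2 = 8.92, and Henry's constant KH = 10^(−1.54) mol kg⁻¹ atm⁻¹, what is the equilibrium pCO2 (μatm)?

pCO2 = 1240 μatm

α₀ = 1 / (1 + K1/[H⁺] + K1K2/[H⁺]²) = 1 / (1 + 10^+1.82 + 10^+0.65)
   = 1 / (1 + 66.069 + 4.4668) = 1/71.536 = 0.01398
[CO2*] = α₀ × DIC = 0.01398 × 2.55 = 0.03565 mmol/kg
pCO2 = [CO2*]/KH = 3.565×10^-5 / 2.884×10^-2 = 1240 μatm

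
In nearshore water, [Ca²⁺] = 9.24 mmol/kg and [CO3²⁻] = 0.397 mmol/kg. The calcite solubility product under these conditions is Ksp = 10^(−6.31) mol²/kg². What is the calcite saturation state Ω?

Ω = 7.49

Ksp = 10^(−6.31) = 4.898×10^-7
Ω = [Ca²⁺][CO3²⁻]/Ksp = (9.24×10^-3)(0.397×10^-3) / 4.898×10^-7 = 7.49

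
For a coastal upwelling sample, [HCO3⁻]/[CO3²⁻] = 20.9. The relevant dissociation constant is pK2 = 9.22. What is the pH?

From K2 = [H⁺][CO3²⁻]/[HCO3⁻]:  pH = pK2 − log₁₀([HCO3⁻]/[CO3²⁻])
log₁₀(20.9) = +1.320
pH = 9.22 − (+1.320) = 7.90

pH = 7.90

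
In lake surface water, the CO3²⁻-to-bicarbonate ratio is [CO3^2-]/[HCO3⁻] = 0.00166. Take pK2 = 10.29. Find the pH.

From K2 = [H⁺][CO3^2-]/[HCO3⁻]:  pH = pK2 + log₁₀([CO3^2-]/[HCO3⁻])
log₁₀(0.00166) = -2.780
pH = 10.29 + (-2.780) = 7.51

pH = 7.51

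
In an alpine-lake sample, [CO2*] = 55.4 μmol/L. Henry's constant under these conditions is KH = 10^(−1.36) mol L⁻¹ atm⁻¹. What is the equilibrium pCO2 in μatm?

KH = 10^(−1.36) = 4.365×10^-2 mol L⁻¹ atm⁻¹
pCO2 = [CO2*]/KH = 55.4×10^-6 / 4.365×10^-2 = 1.27×10^-3 atm = 1270 μatm

pCO2 = 1270 μatm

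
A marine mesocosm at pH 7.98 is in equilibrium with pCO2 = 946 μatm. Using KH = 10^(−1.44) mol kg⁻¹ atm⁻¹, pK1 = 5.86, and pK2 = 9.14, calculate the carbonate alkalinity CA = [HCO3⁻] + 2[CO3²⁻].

CA = 5.15 mmol/kg

[CO2*] = KH · pCO2 = 10^(−1.44) × 946×10^-6 = 3.435×10^-5 mol/kg
α₀ = 1/(1 + K1/[H⁺] + K1K2/[H⁺]²) = 1/(1 + 10^+2.12 + 10^+0.96) = 0.007045
DIC = [CO2*]/α₀ = 3.435×10^-5 / 0.007045 = 4.875 mmol/kg
CA = (α₁ + 2α₂)·DIC = (0.9287 + 2×0.06425) × 4.875 = 5.15 mmol/kg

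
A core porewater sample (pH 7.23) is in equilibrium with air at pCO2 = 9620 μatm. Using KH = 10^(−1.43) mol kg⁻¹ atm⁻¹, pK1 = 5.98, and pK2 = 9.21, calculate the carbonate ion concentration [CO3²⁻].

[CO2*] = KH · pCO2 = 10^(−1.43) × 9620×10^-6 = 3.574×10^-4 mol/kg
α₀ = 1/(1 + K1/[H⁺] + K1K2/[H⁺]²) = 1/(1 + 10^+1.25 + 10^-0.73) = 0.05272
DIC = [CO2*]/α₀ = 3.574×10^-4 / 0.05272 = 6.780 mmol/kg
[CO3²⁻] = α₂·DIC; α₂ = 0.009816, so [CO3²⁻] = 0.009816 × 6.780 = 0.0666 mmol/kg

[CO3²⁻] = 0.0666 mmol/kg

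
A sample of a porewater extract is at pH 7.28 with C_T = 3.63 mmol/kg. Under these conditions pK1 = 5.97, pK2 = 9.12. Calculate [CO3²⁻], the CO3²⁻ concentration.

α₂ = 1 / (1 + [H⁺]/K2 + [H⁺]²/(K1K2)) = 1 / (1 + 10^+1.84 + 10^+0.53)
   = 1 / (1 + 69.183 + 3.3884) = 1/73.572 = 0.01359
[CO3²⁻] = α₂ × DIC = 0.01359 × 3.63 = 0.0493 mmol/kg

[CO3²⁻] = 0.0493 mmol/kg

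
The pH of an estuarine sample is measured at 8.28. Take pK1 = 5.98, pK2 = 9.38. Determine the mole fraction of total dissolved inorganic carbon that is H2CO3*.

α₀ = 1 / (1 + K1/[H⁺] + K1K2/[H⁺]²) = 1 / (1 + 10^+2.30 + 10^+1.20)
   = 1 / (1 + 199.53 + 15.849) = 1/216.38 = 0.004622

α₀ = 0.00462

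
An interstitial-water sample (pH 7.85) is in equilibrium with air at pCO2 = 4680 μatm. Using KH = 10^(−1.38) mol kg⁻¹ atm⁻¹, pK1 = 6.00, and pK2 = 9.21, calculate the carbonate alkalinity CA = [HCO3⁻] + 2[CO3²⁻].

CA = 15.0 mmol/kg

[CO2*] = KH · pCO2 = 10^(−1.38) × 4680×10^-6 = 1.951×10^-4 mol/kg
α₀ = 1/(1 + K1/[H⁺] + K1K2/[H⁺]²) = 1/(1 + 10^+1.85 + 10^+0.49) = 0.01335
DIC = [CO2*]/α₀ = 1.951×10^-4 / 0.01335 = 14.61 mmol/kg
CA = (α₁ + 2α₂)·DIC = (0.9454 + 2×0.04127) × 14.61 = 15.0 mmol/kg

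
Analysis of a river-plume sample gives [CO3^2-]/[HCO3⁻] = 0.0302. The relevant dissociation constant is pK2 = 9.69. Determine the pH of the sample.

pH = 8.17

From K2 = [H⁺][CO3^2-]/[HCO3⁻]:  pH = pK2 + log₁₀([CO3^2-]/[HCO3⁻])
log₁₀(0.0302) = -1.520
pH = 9.69 + (-1.520) = 8.17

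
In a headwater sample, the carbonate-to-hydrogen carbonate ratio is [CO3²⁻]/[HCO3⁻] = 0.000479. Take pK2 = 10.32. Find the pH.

From K2 = [H⁺][CO3²⁻]/[HCO3⁻]:  pH = pK2 + log₁₀([CO3²⁻]/[HCO3⁻])
log₁₀(0.000479) = -3.320
pH = 10.32 + (-3.320) = 7.00

pH = 7.00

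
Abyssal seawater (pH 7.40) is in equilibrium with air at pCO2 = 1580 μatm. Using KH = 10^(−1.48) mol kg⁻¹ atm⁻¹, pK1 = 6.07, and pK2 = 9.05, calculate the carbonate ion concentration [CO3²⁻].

[CO2*] = KH · pCO2 = 10^(−1.48) × 1580×10^-6 = 5.232×10^-5 mol/kg
α₀ = 1/(1 + K1/[H⁺] + K1K2/[H⁺]²) = 1/(1 + 10^+1.33 + 10^-0.32) = 0.04375
DIC = [CO2*]/α₀ = 5.232×10^-5 / 0.04375 = 1.196 mmol/kg
[CO3²⁻] = α₂·DIC; α₂ = 0.02094, so [CO3²⁻] = 0.02094 × 1.196 = 0.0250 mmol/kg

[CO3²⁻] = 0.0250 mmol/kg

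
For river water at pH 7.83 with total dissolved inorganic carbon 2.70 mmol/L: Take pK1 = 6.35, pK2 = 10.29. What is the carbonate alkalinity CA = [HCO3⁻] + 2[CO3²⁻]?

CA = 2.62 mmol/L

CA = [HCO3⁻] + 2[CO3²⁻] = (α₁ + 2α₂)·DIC
At pH 7.83: [H⁺]/K1 = 10^-1.48 = 0.033113, K2/[H⁺] = 10^-2.46 = 0.0034674
α₁ = 1/(1 + 0.033113 + 0.0034674) = 1/1.0366 = 0.9647; α₂ = α₁·K2/[H⁺] = 0.003345
α₁ + 2α₂ = 0.9714
CA = 0.9714 × 2.70 = 2.62 mmol/L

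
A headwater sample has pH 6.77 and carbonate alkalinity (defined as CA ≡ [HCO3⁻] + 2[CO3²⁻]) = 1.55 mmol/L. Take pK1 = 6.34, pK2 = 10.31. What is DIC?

DIC = 2.13 mmol/L

CA = [HCO3⁻] + 2[CO3²⁻] = (α₁ + 2α₂)·DIC
At pH 6.77: [H⁺]/K1 = 10^-0.43 = 0.37154, K2/[H⁺] = 10^-3.54 = 0.00028840
α₁ = 1/(1 + 0.37154 + 0.00028840) = 1/1.3718 = 0.7290; α₂ = α₁·K2/[H⁺] = 0.0002102
α₁ + 2α₂ = 0.7294
DIC = CA / (α₁ + 2α₂) = 1.55 / 0.7294 = 2.13 mmol/L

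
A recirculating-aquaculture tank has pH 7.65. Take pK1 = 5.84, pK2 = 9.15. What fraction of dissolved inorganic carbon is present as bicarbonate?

α₁ = 0.955

α₁ = 1 / (1 + [H⁺]/K1 + K2/[H⁺]) = 1 / (1 + 10^-1.81 + 10^-1.50)
   = 1 / (1 + 0.015488 + 0.031623) = 1/1.0471 = 0.9550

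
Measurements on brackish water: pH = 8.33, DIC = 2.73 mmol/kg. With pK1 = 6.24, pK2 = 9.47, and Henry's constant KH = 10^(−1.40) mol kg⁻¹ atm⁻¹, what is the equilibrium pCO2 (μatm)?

pCO2 = 516 μatm

α₀ = 1 / (1 + K1/[H⁺] + K1K2/[H⁺]²) = 1 / (1 + 10^+2.09 + 10^+0.95)
   = 1 / (1 + 123.03 + 8.9125) = 1/132.94 = 0.007522
[CO2*] = α₀ × DIC = 0.007522 × 2.73 = 0.02054 mmol/kg
pCO2 = [CO2*]/KH = 2.054×10^-5 / 3.981×10^-2 = 516 μatm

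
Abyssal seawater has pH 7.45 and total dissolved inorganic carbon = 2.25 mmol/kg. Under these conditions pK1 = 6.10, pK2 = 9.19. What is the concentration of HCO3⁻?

[HCO3⁻] = 2.12 mmol/kg

α₁ = 1 / (1 + [H⁺]/K1 + K2/[H⁺]) = 1 / (1 + 10^-1.35 + 10^-1.74)
   = 1 / (1 + 0.044668 + 0.018197) = 1/1.0629 = 0.9409
[HCO3⁻] = α₁ × DIC = 0.9409 × 2.25 = 2.12 mmol/kg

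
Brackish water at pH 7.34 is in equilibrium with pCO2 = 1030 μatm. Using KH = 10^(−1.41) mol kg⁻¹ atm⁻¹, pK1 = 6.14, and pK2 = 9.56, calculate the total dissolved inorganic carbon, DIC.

[CO2*] = KH · pCO2 = 10^(−1.41) × 1030×10^-6 = 4.007×10^-5 mol/kg
α₀ = 1/(1 + K1/[H⁺] + K1K2/[H⁺]²) = 1/(1 + 10^+1.20 + 10^-1.02) = 0.05902
DIC = [CO2*]/α₀ = 4.007×10^-5 / 0.05902 = 0.679 mmol/kg

DIC = 0.679 mmol/kg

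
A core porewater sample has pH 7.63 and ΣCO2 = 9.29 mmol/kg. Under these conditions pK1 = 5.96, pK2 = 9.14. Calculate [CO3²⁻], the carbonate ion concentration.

α₂ = 1 / (1 + [H⁺]/K2 + [H⁺]²/(K1K2)) = 1 / (1 + 10^+1.51 + 10^-0.16)
   = 1 / (1 + 32.359 + 0.69183) = 1/34.051 = 0.02937
[CO3²⁻] = α₂ × DIC = 0.02937 × 9.29 = 0.273 mmol/kg

[CO3²⁻] = 0.273 mmol/kg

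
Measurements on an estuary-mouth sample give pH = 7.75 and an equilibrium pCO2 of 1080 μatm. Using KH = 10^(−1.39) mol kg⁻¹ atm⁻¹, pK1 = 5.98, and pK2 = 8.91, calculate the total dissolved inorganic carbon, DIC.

[CO2*] = KH · pCO2 = 10^(−1.39) × 1080×10^-6 = 4.400×10^-5 mol/kg
α₀ = 1/(1 + K1/[H⁺] + K1K2/[H⁺]²) = 1/(1 + 10^+1.77 + 10^+0.61) = 0.01564
DIC = [CO2*]/α₀ = 4.400×10^-5 / 0.01564 = 2.81 mmol/kg

DIC = 2.81 mmol/kg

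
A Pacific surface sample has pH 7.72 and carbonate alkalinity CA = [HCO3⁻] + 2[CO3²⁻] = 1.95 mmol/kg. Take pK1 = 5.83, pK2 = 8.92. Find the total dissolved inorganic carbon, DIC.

DIC = 1.86 mmol/kg

CA = [HCO3⁻] + 2[CO3²⁻] = (α₁ + 2α₂)·DIC
At pH 7.72: [H⁺]/K1 = 10^-1.89 = 0.012882, K2/[H⁺] = 10^-1.20 = 0.063096
α₁ = 1/(1 + 0.012882 + 0.063096) = 1/1.0760 = 0.9294; α₂ = α₁·K2/[H⁺] = 0.05864
α₁ + 2α₂ = 1.0467
DIC = CA / (α₁ + 2α₂) = 1.95 / 1.0467 = 1.86 mmol/kg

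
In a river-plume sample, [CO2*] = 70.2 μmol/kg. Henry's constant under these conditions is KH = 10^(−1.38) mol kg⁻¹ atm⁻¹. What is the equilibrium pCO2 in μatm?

KH = 10^(−1.38) = 4.169×10^-2 mol kg⁻¹ atm⁻¹
pCO2 = [CO2*]/KH = 70.2×10^-6 / 4.169×10^-2 = 1.68×10^-3 atm = 1680 μatm

pCO2 = 1680 μatm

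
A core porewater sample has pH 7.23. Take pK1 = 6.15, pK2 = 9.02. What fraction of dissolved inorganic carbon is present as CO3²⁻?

α₂ = 1 / (1 + [H⁺]/K2 + [H⁺]²/(K1K2)) = 1 / (1 + 10^+1.79 + 10^+0.71)
   = 1 / (1 + 61.660 + 5.1286) = 1/67.788 = 0.01475

α₂ = 0.0148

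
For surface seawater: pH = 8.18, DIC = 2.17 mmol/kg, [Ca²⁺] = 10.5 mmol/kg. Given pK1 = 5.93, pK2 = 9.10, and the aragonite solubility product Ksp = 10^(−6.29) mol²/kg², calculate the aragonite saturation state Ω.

Ω = 4.74

α₂ = 1 / (1 + [H⁺]/K2 + [H⁺]²/(K1K2)) = 1 / (1 + 10^+0.92 + 10^-1.33)
   = 1 / (1 + 8.3176 + 0.046774) = 1/9.3644 = 0.1068
[CO3²⁻] = α₂ × DIC = 0.1068 × 2.17 = 0.2317 mmol/kg
Ksp = 10^(−6.29) = 5.129×10^-7
Ω = [Ca²⁺][CO3²⁻]/Ksp = (10.5×10^-3)(2.317×10^-4) / 5.129×10^-7 = 4.74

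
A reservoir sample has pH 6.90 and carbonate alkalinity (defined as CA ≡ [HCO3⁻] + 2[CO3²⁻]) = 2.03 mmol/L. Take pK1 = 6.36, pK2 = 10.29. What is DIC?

DIC = 2.61 mmol/L

CA = [HCO3⁻] + 2[CO3²⁻] = (α₁ + 2α₂)·DIC
At pH 6.90: [H⁺]/K1 = 10^-0.54 = 0.28840, K2/[H⁺] = 10^-3.39 = 0.00040738
α₁ = 1/(1 + 0.28840 + 0.00040738) = 1/1.2888 = 0.7759; α₂ = α₁·K2/[H⁺] = 0.0003161
α₁ + 2α₂ = 0.7765
DIC = CA / (α₁ + 2α₂) = 2.03 / 0.7765 = 2.61 mmol/L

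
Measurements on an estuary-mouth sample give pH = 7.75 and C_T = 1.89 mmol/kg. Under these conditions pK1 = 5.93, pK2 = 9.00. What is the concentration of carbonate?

α₂ = 1 / (1 + [H⁺]/K2 + [H⁺]²/(K1K2)) = 1 / (1 + 10^+1.25 + 10^-0.57)
   = 1 / (1 + 17.783 + 0.26915) = 1/19.052 = 0.05249
[CO3²⁻] = α₂ × DIC = 0.05249 × 1.89 = 0.0992 mmol/kg

[CO3²⁻] = 0.0992 mmol/kg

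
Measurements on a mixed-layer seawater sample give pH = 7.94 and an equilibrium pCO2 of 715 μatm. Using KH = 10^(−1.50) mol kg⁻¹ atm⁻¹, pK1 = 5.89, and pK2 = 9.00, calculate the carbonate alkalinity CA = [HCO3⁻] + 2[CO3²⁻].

[CO2*] = KH · pCO2 = 10^(−1.50) × 715×10^-6 = 2.261×10^-5 mol/kg
α₀ = 1/(1 + K1/[H⁺] + K1K2/[H⁺]²) = 1/(1 + 10^+2.05 + 10^+0.99) = 0.008132
DIC = [CO2*]/α₀ = 2.261×10^-5 / 0.008132 = 2.780 mmol/kg
CA = (α₁ + 2α₂)·DIC = (0.9124 + 2×0.07947) × 2.780 = 2.98 mmol/kg

CA = 2.98 mmol/kg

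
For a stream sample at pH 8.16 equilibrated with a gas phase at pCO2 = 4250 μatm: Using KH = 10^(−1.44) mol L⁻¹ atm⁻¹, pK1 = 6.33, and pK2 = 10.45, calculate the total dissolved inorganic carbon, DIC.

[CO2*] = KH · pCO2 = 10^(−1.44) × 4250×10^-6 = 1.543×10^-4 mol/L
α₀ = 1/(1 + K1/[H⁺] + K1K2/[H⁺]²) = 1/(1 + 10^+1.83 + 10^-0.46) = 0.01450
DIC = [CO2*]/α₀ = 1.543×10^-4 / 0.01450 = 10.6 mmol/L

DIC = 10.6 mmol/L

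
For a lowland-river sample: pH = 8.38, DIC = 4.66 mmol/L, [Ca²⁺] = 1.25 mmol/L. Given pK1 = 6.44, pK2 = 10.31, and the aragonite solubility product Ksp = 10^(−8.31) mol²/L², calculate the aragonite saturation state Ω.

α₂ = 1 / (1 + [H⁺]/K2 + [H⁺]²/(K1K2)) = 1 / (1 + 10^+1.93 + 10^-0.01)
   = 1 / (1 + 85.114 + 0.97724) = 1/87.091 = 0.01148
[CO3²⁻] = α₂ × DIC = 0.01148 × 4.66 = 0.05351 mmol/L
Ksp = 10^(−8.31) = 4.898×10^-9
Ω = [Ca²⁺][CO3²⁻]/Ksp = (1.25×10^-3)(5.351×10^-5) / 4.898×10^-9 = 13.7

Ω = 13.7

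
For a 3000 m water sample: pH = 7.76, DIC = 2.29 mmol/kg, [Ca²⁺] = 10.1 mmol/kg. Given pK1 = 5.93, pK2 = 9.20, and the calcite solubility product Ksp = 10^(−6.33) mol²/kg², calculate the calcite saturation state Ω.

α₂ = 1 / (1 + [H⁺]/K2 + [H⁺]²/(K1K2)) = 1 / (1 + 10^+1.44 + 10^-0.39)
   = 1 / (1 + 27.542 + 0.40738) = 1/28.950 = 0.03454
[CO3²⁻] = α₂ × DIC = 0.03454 × 2.29 = 0.07910 mmol/kg
Ksp = 10^(−6.33) = 4.677×10^-7
Ω = [Ca²⁺][CO3²⁻]/Ksp = (10.1×10^-3)(7.910×10^-5) / 4.677×10^-7 = 1.71

Ω = 1.71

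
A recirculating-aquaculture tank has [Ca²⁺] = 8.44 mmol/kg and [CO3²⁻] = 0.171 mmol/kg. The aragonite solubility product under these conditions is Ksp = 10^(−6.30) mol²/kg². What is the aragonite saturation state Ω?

Ω = 2.88

Ksp = 10^(−6.30) = 5.012×10^-7
Ω = [Ca²⁺][CO3²⁻]/Ksp = (8.44×10^-3)(0.171×10^-3) / 5.012×10^-7 = 2.88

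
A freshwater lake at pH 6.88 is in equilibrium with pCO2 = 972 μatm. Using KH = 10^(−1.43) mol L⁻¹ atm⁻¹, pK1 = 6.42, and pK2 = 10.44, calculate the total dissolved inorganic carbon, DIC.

DIC = 0.140 mmol/L

[CO2*] = KH · pCO2 = 10^(−1.43) × 972×10^-6 = 3.611×10^-5 mol/L
α₀ = 1/(1 + K1/[H⁺] + K1K2/[H⁺]²) = 1/(1 + 10^+0.46 + 10^-3.10) = 0.2574
DIC = [CO2*]/α₀ = 3.611×10^-5 / 0.2574 = 0.140 mmol/L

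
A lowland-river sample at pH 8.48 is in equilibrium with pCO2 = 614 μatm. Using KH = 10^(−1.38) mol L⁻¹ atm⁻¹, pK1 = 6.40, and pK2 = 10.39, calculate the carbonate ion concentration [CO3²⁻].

[CO2*] = KH · pCO2 = 10^(−1.38) × 614×10^-6 = 2.560×10^-5 mol/L
α₀ = 1/(1 + K1/[H⁺] + K1K2/[H⁺]²) = 1/(1 + 10^+2.08 + 10^+0.17) = 0.008150
DIC = [CO2*]/α₀ = 2.560×10^-5 / 0.008150 = 3.141 mmol/L
[CO3²⁻] = α₂·DIC; α₂ = 0.01205, so [CO3²⁻] = 0.01205 × 3.141 = 0.0379 mmol/L

[CO3²⁻] = 0.0379 mmol/L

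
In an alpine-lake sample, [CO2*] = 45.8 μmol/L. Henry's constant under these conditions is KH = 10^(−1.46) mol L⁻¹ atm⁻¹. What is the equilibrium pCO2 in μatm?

KH = 10^(−1.46) = 3.467×10^-2 mol L⁻¹ atm⁻¹
pCO2 = [CO2*]/KH = 45.8×10^-6 / 3.467×10^-2 = 1.32×10^-3 atm = 1320 μatm

pCO2 = 1320 μatm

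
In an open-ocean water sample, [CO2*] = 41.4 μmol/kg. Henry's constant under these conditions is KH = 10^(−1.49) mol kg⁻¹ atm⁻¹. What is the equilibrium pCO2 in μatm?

pCO2 = 1280 μatm

KH = 10^(−1.49) = 3.236×10^-2 mol kg⁻¹ atm⁻¹
pCO2 = [CO2*]/KH = 41.4×10^-6 / 3.236×10^-2 = 1.28×10^-3 atm = 1280 μatm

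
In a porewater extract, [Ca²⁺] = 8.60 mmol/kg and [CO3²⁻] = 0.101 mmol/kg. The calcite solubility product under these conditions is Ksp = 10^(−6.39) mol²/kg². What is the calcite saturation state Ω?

Ksp = 10^(−6.39) = 4.074×10^-7
Ω = [Ca²⁺][CO3²⁻]/Ksp = (8.60×10^-3)(0.101×10^-3) / 4.074×10^-7 = 2.13

Ω = 2.13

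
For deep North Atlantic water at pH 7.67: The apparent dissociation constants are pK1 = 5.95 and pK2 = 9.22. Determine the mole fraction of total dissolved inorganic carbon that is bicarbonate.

α₁ = 1 / (1 + [H⁺]/K1 + K2/[H⁺]) = 1 / (1 + 10^-1.72 + 10^-1.55)
   = 1 / (1 + 0.019055 + 0.028184) = 1/1.0472 = 0.9549

α₁ = 0.955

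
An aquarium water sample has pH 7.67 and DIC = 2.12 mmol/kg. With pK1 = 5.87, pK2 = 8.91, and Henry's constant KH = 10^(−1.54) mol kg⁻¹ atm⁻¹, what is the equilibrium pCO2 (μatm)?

α₀ = 1 / (1 + K1/[H⁺] + K1K2/[H⁺]²) = 1 / (1 + 10^+1.80 + 10^+0.56)
   = 1 / (1 + 63.096 + 3.6308) = 1/67.727 = 0.01477
[CO2*] = α₀ × DIC = 0.01477 × 2.12 = 0.03130 mmol/kg
pCO2 = [CO2*]/KH = 3.130×10^-5 / 2.884×10^-2 = 1090 μatm

pCO2 = 1090 μatm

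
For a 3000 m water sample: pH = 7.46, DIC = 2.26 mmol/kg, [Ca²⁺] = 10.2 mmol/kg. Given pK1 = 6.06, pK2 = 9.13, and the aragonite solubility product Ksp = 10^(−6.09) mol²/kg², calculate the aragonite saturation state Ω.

α₂ = 1 / (1 + [H⁺]/K2 + [H⁺]²/(K1K2)) = 1 / (1 + 10^+1.67 + 10^+0.27)
   = 1 / (1 + 46.774 + 1.8621) = 1/49.636 = 0.02015
[CO3²⁻] = α₂ × DIC = 0.02015 × 2.26 = 0.04553 mmol/kg
Ksp = 10^(−6.09) = 8.128×10^-7
Ω = [Ca²⁺][CO3²⁻]/Ksp = (10.2×10^-3)(4.553×10^-5) / 8.128×10^-7 = 0.571

Ω = 0.571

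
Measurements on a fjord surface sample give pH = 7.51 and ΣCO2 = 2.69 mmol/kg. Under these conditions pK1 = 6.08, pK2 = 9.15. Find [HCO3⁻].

α₁ = 1 / (1 + [H⁺]/K1 + K2/[H⁺]) = 1 / (1 + 10^-1.43 + 10^-1.64)
   = 1 / (1 + 0.037154 + 0.022909) = 1/1.0601 = 0.9433
[HCO3⁻] = α₁ × DIC = 0.9433 × 2.69 = 2.54 mmol/kg

[HCO3⁻] = 2.54 mmol/kg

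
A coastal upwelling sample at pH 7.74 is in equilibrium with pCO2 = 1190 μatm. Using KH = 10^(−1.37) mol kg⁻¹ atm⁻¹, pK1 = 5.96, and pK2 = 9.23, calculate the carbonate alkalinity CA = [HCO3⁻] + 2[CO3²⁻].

CA = 3.26 mmol/kg

[CO2*] = KH · pCO2 = 10^(−1.37) × 1190×10^-6 = 5.076×10^-5 mol/kg
α₀ = 1/(1 + K1/[H⁺] + K1K2/[H⁺]²) = 1/(1 + 10^+1.78 + 10^+0.29) = 0.01582
DIC = [CO2*]/α₀ = 5.076×10^-5 / 0.01582 = 3.209 mmol/kg
CA = (α₁ + 2α₂)·DIC = (0.9533 + 2×0.03085) × 3.209 = 3.26 mmol/kg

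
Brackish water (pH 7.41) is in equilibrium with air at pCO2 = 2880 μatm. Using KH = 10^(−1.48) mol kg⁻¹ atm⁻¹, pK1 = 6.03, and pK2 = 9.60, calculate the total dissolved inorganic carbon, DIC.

DIC = 2.40 mmol/kg

[CO2*] = KH · pCO2 = 10^(−1.48) × 2880×10^-6 = 9.537×10^-5 mol/kg
α₀ = 1/(1 + K1/[H⁺] + K1K2/[H⁺]²) = 1/(1 + 10^+1.38 + 10^-0.81) = 0.03977
DIC = [CO2*]/α₀ = 9.537×10^-5 / 0.03977 = 2.40 mmol/kg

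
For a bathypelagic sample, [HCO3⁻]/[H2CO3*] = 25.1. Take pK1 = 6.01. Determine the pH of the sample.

From K1 = [H⁺][HCO3⁻]/[H2CO3*]:  pH = pK1 + log₁₀([HCO3⁻]/[H2CO3*])
log₁₀(25.1) = +1.400
pH = 6.01 + (+1.400) = 7.41

pH = 7.41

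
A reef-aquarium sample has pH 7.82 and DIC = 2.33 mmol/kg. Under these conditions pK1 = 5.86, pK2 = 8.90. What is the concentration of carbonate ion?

[CO3²⁻] = 0.177 mmol/kg

α₂ = 1 / (1 + [H⁺]/K2 + [H⁺]²/(K1K2)) = 1 / (1 + 10^+1.08 + 10^-0.88)
   = 1 / (1 + 12.023 + 0.13183) = 1/13.154 = 0.07602
[CO3²⁻] = α₂ × DIC = 0.07602 × 2.33 = 0.177 mmol/kg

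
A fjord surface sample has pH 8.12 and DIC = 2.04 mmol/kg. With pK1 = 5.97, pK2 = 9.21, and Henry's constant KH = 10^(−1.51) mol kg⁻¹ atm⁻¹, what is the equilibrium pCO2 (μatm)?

pCO2 = 429 μatm

α₀ = 1 / (1 + K1/[H⁺] + K1K2/[H⁺]²) = 1 / (1 + 10^+2.15 + 10^+1.06)
   = 1 / (1 + 141.25 + 11.482) = 1/153.74 = 0.006505
[CO2*] = α₀ × DIC = 0.006505 × 2.04 = 0.01327 mmol/kg = 13.27 μmol/kg
pCO2 = [CO2*]/KH = 1.327×10^-5 / 3.090×10^-2 = 429 μatm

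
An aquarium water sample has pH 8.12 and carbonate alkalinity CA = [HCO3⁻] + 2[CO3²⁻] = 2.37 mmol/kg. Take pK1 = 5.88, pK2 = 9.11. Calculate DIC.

DIC = 2.18 mmol/kg

CA = [HCO3⁻] + 2[CO3²⁻] = (α₁ + 2α₂)·DIC
At pH 8.12: [H⁺]/K1 = 10^-2.24 = 0.0057544, K2/[H⁺] = 10^-0.99 = 0.10233
α₁ = 1/(1 + 0.0057544 + 0.10233) = 1/1.1081 = 0.9025; α₂ = α₁·K2/[H⁺] = 0.09235
α₁ + 2α₂ = 1.0872
DIC = CA / (α₁ + 2α₂) = 2.37 / 1.0872 = 2.18 mmol/kg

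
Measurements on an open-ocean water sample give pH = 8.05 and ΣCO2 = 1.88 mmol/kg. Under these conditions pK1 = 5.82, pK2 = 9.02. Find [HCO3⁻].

α₁ = 1 / (1 + [H⁺]/K1 + K2/[H⁺]) = 1 / (1 + 10^-2.23 + 10^-0.97)
   = 1 / (1 + 0.0058884 + 0.10715) = 1/1.1130 = 0.8984
[HCO3⁻] = α₁ × DIC = 0.8984 × 1.88 = 1.69 mmol/kg

[HCO3⁻] = 1.69 mmol/kg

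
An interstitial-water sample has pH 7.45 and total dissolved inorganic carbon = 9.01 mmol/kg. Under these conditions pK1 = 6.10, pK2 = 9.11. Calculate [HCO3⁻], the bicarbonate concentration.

[HCO3⁻] = 8.45 mmol/kg

α₁ = 1 / (1 + [H⁺]/K1 + K2/[H⁺]) = 1 / (1 + 10^-1.35 + 10^-1.66)
   = 1 / (1 + 0.044668 + 0.021878) = 1/1.0665 = 0.9376
[HCO3⁻] = α₁ × DIC = 0.9376 × 9.01 = 8.45 mmol/kg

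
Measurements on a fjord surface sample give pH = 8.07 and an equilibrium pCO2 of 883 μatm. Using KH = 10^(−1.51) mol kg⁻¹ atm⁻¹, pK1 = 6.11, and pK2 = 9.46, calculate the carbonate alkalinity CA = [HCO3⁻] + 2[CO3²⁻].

[CO2*] = KH · pCO2 = 10^(−1.51) × 883×10^-6 = 2.729×10^-5 mol/kg
α₀ = 1/(1 + K1/[H⁺] + K1K2/[H⁺]²) = 1/(1 + 10^+1.96 + 10^+0.57) = 0.01043
DIC = [CO2*]/α₀ = 2.729×10^-5 / 0.01043 = 2.617 mmol/kg
CA = (α₁ + 2α₂)·DIC = (0.9508 + 2×0.03874) × 2.617 = 2.69 mmol/kg

CA = 2.69 mmol/kg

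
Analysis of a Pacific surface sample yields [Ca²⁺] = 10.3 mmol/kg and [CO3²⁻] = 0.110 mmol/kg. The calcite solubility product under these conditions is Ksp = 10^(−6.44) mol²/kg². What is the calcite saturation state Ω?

Ksp = 10^(−6.44) = 3.631×10^-7
Ω = [Ca²⁺][CO3²⁻]/Ksp = (10.3×10^-3)(0.110×10^-3) / 3.631×10^-7 = 3.12

Ω = 3.12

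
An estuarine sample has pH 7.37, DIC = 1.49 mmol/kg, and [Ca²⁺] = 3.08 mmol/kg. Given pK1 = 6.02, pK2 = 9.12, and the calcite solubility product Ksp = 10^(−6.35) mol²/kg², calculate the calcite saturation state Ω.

α₂ = 1 / (1 + [H⁺]/K2 + [H⁺]²/(K1K2)) = 1 / (1 + 10^+1.75 + 10^+0.40)
   = 1 / (1 + 56.234 + 2.5119) = 1/59.746 = 0.01674
[CO3²⁻] = α₂ × DIC = 0.01674 × 1.49 = 0.02494 mmol/kg
Ksp = 10^(−6.35) = 4.467×10^-7
Ω = [Ca²⁺][CO3²⁻]/Ksp = (3.08×10^-3)(2.494×10^-5) / 4.467×10^-7 = 0.172

Ω = 0.172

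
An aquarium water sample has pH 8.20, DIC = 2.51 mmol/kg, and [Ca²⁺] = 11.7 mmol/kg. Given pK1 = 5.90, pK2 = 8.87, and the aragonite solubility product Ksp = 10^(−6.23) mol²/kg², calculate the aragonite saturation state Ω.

Ω = 8.75

α₂ = 1 / (1 + [H⁺]/K2 + [H⁺]²/(K1K2)) = 1 / (1 + 10^+0.67 + 10^-1.63)
   = 1 / (1 + 4.6774 + 0.023442) = 1/5.7008 = 0.1754
[CO3²⁻] = α₂ × DIC = 0.1754 × 2.51 = 0.4403 mmol/kg
Ksp = 10^(−6.23) = 5.888×10^-7
Ω = [Ca²⁺][CO3²⁻]/Ksp = (11.7×10^-3)(4.403×10^-4) / 5.888×10^-7 = 8.75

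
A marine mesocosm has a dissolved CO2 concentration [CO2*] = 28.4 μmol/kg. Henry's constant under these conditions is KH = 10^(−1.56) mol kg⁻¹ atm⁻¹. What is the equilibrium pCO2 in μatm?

pCO2 = 1030 μatm

KH = 10^(−1.56) = 2.754×10^-2 mol kg⁻¹ atm⁻¹
pCO2 = [CO2*]/KH = 28.4×10^-6 / 2.754×10^-2 = 1.03×10^-3 atm = 1030 μatm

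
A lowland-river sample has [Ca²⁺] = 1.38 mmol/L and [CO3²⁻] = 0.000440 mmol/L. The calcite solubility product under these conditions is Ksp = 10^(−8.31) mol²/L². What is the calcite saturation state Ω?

Ω = 0.124

Ksp = 10^(−8.31) = 4.898×10^-9
Ω = [Ca²⁺][CO3²⁻]/Ksp = (1.38×10^-3)(0.000440×10^-3) / 4.898×10^-9 = 0.124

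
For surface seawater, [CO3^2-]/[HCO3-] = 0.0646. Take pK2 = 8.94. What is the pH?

pH = 7.75

From K2 = [H⁺][CO3^2-]/[HCO3-]:  pH = pK2 + log₁₀([CO3^2-]/[HCO3-])
log₁₀(0.0646) = -1.190
pH = 8.94 + (-1.190) = 7.75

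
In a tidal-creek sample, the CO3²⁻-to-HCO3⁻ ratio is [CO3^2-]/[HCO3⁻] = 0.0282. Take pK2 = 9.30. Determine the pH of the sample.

From K2 = [H⁺][CO3^2-]/[HCO3⁻]:  pH = pK2 + log₁₀([CO3^2-]/[HCO3⁻])
log₁₀(0.0282) = -1.550
pH = 9.30 + (-1.550) = 7.75

pH = 7.75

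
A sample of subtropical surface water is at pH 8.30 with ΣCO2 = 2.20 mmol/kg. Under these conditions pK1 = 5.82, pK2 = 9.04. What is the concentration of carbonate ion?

α₂ = 1 / (1 + [H⁺]/K2 + [H⁺]²/(K1K2)) = 1 / (1 + 10^+0.74 + 10^-1.74)
   = 1 / (1 + 5.4954 + 0.018197) = 1/6.5136 = 0.1535
[CO3²⁻] = α₂ × DIC = 0.1535 × 2.20 = 0.338 mmol/kg

[CO3²⁻] = 0.338 mmol/kg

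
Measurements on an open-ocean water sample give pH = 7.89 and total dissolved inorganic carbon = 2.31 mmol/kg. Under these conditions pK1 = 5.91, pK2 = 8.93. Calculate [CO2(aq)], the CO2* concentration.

α₀ = 1 / (1 + K1/[H⁺] + K1K2/[H⁺]²) = 1 / (1 + 10^+1.98 + 10^+0.94)
   = 1 / (1 + 95.499 + 8.7096) = 1/105.21 = 0.009505
[CO2*] = α₀ × DIC = 0.009505 × 2.31 = 0.0220 mmol/kg

[CO2*] = 0.0220 mmol/kg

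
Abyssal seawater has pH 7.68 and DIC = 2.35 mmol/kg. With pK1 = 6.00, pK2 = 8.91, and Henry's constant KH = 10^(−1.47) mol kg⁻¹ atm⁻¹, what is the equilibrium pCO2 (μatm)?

α₀ = 1 / (1 + K1/[H⁺] + K1K2/[H⁺]²) = 1 / (1 + 10^+1.68 + 10^+0.45)
   = 1 / (1 + 47.863 + 2.8184) = 1/51.681 = 0.01935
[CO2*] = α₀ × DIC = 0.01935 × 2.35 = 0.04547 mmol/kg
pCO2 = [CO2*]/KH = 4.547×10^-5 / 3.388×10^-2 = 1340 μatm

pCO2 = 1340 μatm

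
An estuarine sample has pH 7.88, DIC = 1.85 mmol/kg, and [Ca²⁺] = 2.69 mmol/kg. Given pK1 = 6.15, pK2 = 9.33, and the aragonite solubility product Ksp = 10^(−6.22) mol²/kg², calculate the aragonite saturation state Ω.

α₂ = 1 / (1 + [H⁺]/K2 + [H⁺]²/(K1K2)) = 1 / (1 + 10^+1.45 + 10^-0.28)
   = 1 / (1 + 28.184 + 0.52481) = 1/29.709 = 0.03366
[CO3²⁻] = α₂ × DIC = 0.03366 × 1.85 = 0.06227 mmol/kg
Ksp = 10^(−6.22) = 6.026×10^-7
Ω = [Ca²⁺][CO3²⁻]/Ksp = (2.69×10^-3)(6.227×10^-5) / 6.026×10^-7 = 0.278

Ω = 0.278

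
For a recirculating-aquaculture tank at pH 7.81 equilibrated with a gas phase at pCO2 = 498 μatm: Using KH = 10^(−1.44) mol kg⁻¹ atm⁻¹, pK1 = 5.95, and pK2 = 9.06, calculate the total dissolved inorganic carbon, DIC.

[CO2*] = KH · pCO2 = 10^(−1.44) × 498×10^-6 = 1.808×10^-5 mol/kg
α₀ = 1/(1 + K1/[H⁺] + K1K2/[H⁺]²) = 1/(1 + 10^+1.86 + 10^+0.61) = 0.01290
DIC = [CO2*]/α₀ = 1.808×10^-5 / 0.01290 = 1.40 mmol/kg

DIC = 1.40 mmol/kg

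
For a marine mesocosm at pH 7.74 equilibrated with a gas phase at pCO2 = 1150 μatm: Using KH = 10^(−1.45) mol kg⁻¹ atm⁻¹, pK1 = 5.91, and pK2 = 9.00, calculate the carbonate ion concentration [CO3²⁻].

[CO2*] = KH · pCO2 = 10^(−1.45) × 1150×10^-6 = 4.080×10^-5 mol/kg
α₀ = 1/(1 + K1/[H⁺] + K1K2/[H⁺]²) = 1/(1 + 10^+1.83 + 10^+0.57) = 0.01383
DIC = [CO2*]/α₀ = 4.080×10^-5 / 0.01383 = 2.951 mmol/kg
[CO3²⁻] = α₂·DIC; α₂ = 0.05137, so [CO3²⁻] = 0.05137 × 2.951 = 0.152 mmol/kg

[CO3²⁻] = 0.152 mmol/kg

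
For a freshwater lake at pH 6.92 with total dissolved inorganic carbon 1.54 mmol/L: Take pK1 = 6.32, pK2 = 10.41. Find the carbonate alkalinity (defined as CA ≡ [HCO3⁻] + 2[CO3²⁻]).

CA = [HCO3⁻] + 2[CO3²⁻] = (α₁ + 2α₂)·DIC
At pH 6.92: [H⁺]/K1 = 10^-0.60 = 0.25119, K2/[H⁺] = 10^-3.49 = 0.00032359
α₁ = 1/(1 + 0.25119 + 0.00032359) = 1/1.2515 = 0.7990; α₂ = α₁·K2/[H⁺] = 0.0002586
α₁ + 2α₂ = 0.7996
CA = 0.7996 × 1.54 = 1.23 mmol/L

CA = 1.23 mmol/L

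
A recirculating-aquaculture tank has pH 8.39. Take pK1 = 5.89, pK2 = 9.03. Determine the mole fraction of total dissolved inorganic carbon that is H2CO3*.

α₀ = 0.00257

α₀ = 1 / (1 + K1/[H⁺] + K1K2/[H⁺]²) = 1 / (1 + 10^+2.50 + 10^+1.86)
   = 1 / (1 + 316.23 + 72.444) = 1/389.67 = 0.002566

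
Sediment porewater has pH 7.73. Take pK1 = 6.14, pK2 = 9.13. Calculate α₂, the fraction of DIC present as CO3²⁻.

α₂ = 1 / (1 + [H⁺]/K2 + [H⁺]²/(K1K2)) = 1 / (1 + 10^+1.40 + 10^-0.19)
   = 1 / (1 + 25.119 + 0.64565) = 1/26.765 = 0.03736

α₂ = 0.0374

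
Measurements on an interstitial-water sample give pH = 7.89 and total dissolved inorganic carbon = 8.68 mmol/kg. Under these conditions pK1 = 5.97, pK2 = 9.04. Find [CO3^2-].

α₂ = 1 / (1 + [H⁺]/K2 + [H⁺]²/(K1K2)) = 1 / (1 + 10^+1.15 + 10^-0.77)
   = 1 / (1 + 14.125 + 0.16982) = 1/15.295 = 0.06538
[CO3²⁻] = α₂ × DIC = 0.06538 × 8.68 = 0.567 mmol/kg

[CO3²⁻] = 0.567 mmol/kg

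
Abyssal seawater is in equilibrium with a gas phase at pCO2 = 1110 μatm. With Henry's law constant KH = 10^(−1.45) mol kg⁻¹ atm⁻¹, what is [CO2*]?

KH = 10^(−1.45) = 3.548×10^-2 mol kg⁻¹ atm⁻¹
[CO2*] = KH · pCO2 = 3.548×10^-2 × 1110×10^-6 atm = 3.94×10^-5 mol/kg

[CO2*] = 39.4 μmol/kg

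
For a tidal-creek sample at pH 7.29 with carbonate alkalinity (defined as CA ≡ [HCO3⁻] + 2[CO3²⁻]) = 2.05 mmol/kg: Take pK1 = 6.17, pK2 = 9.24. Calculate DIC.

DIC = 2.18 mmol/kg

CA = [HCO3⁻] + 2[CO3²⁻] = (α₁ + 2α₂)·DIC
At pH 7.29: [H⁺]/K1 = 10^-1.12 = 0.075858, K2/[H⁺] = 10^-1.95 = 0.011220
α₁ = 1/(1 + 0.075858 + 0.011220) = 1/1.0871 = 0.9199; α₂ = α₁·K2/[H⁺] = 0.01032
α₁ + 2α₂ = 0.9405
DIC = CA / (α₁ + 2α₂) = 2.05 / 0.9405 = 2.18 mmol/kg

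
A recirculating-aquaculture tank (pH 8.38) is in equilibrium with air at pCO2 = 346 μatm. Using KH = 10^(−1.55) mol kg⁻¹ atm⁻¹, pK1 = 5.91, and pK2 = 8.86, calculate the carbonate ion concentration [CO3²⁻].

[CO2*] = KH · pCO2 = 10^(−1.55) × 346×10^-6 = 9.752×10^-6 mol/kg
α₀ = 1/(1 + K1/[H⁺] + K1K2/[H⁺]²) = 1/(1 + 10^+2.47 + 10^+1.99) = 0.002539
DIC = [CO2*]/α₀ = 9.752×10^-6 / 0.002539 = 3.841 mmol/kg
[CO3²⁻] = α₂·DIC; α₂ = 0.2481, so [CO3²⁻] = 0.2481 × 3.841 = 0.953 mmol/kg

[CO3²⁻] = 0.953 mmol/kg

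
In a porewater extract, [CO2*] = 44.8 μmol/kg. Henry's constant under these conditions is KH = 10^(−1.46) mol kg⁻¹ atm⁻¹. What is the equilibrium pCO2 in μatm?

KH = 10^(−1.46) = 3.467×10^-2 mol kg⁻¹ atm⁻¹
pCO2 = [CO2*]/KH = 44.8×10^-6 / 3.467×10^-2 = 1.29×10^-3 atm = 1290 μatm

pCO2 = 1290 μatm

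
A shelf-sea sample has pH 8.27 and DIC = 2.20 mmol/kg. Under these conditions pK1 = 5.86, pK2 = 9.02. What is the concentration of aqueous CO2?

[CO2*] = 7.24 μmol/kg

α₀ = 1 / (1 + K1/[H⁺] + K1K2/[H⁺]²) = 1 / (1 + 10^+2.41 + 10^+1.66)
   = 1 / (1 + 257.04 + 45.709) = 1/303.75 = 0.003292
[CO2*] = α₀ × DIC = 0.003292 × 2.20 = 0.00724 mmol/kg = 7.24 μmol/kg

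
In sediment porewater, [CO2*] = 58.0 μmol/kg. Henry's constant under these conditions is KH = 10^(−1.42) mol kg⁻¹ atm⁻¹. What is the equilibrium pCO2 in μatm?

pCO2 = 1530 μatm

KH = 10^(−1.42) = 3.802×10^-2 mol kg⁻¹ atm⁻¹
pCO2 = [CO2*]/KH = 58.0×10^-6 / 3.802×10^-2 = 1.53×10^-3 atm = 1530 μatm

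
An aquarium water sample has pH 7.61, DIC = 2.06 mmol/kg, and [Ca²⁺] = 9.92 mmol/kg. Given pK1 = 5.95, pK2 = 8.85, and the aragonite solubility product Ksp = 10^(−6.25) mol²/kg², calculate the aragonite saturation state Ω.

Ω = 1.94

α₂ = 1 / (1 + [H⁺]/K2 + [H⁺]²/(K1K2)) = 1 / (1 + 10^+1.24 + 10^-0.42)
   = 1 / (1 + 17.378 + 0.38019) = 1/18.758 = 0.05331
[CO3²⁻] = α₂ × DIC = 0.05331 × 2.06 = 0.1098 mmol/kg
Ksp = 10^(−6.25) = 5.623×10^-7
Ω = [Ca²⁺][CO3²⁻]/Ksp = (9.92×10^-3)(1.098×10^-4) / 5.623×10^-7 = 1.94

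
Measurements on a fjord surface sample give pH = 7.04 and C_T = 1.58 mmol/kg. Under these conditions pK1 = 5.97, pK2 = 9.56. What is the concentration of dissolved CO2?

[CO2*] = 0.124 mmol/kg

α₀ = 1 / (1 + K1/[H⁺] + K1K2/[H⁺]²) = 1 / (1 + 10^+1.07 + 10^-1.45)
   = 1 / (1 + 11.749 + 0.035481) = 1/12.784 = 0.07822
[CO2*] = α₀ × DIC = 0.07822 × 1.58 = 0.124 mmol/kg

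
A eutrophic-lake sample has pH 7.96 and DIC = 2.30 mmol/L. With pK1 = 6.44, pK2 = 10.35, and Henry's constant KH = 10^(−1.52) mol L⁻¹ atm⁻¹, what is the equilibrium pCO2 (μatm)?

pCO2 = 2220 μatm

α₀ = 1 / (1 + K1/[H⁺] + K1K2/[H⁺]²) = 1 / (1 + 10^+1.52 + 10^-0.87)
   = 1 / (1 + 33.113 + 0.13490) = 1/34.248 = 0.02920
[CO2*] = α₀ × DIC = 0.02920 × 2.30 = 0.06716 mmol/L
pCO2 = [CO2*]/KH = 6.716×10^-5 / 3.020×10^-2 = 2220 μatm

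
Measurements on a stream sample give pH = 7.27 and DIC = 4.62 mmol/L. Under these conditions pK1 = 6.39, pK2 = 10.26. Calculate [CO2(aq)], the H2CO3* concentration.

α₀ = 1 / (1 + K1/[H⁺] + K1K2/[H⁺]²) = 1 / (1 + 10^+0.88 + 10^-2.11)
   = 1 / (1 + 7.5858 + 0.0077625) = 1/8.5935 = 0.1164
[CO2*] = α₀ × DIC = 0.1164 × 4.62 = 0.538 mmol/L

[CO2*] = 0.538 mmol/L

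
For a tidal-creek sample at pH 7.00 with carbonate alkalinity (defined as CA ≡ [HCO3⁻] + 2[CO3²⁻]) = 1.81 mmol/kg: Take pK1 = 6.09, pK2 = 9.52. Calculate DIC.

DIC = 2.03 mmol/kg

CA = [HCO3⁻] + 2[CO3²⁻] = (α₁ + 2α₂)·DIC
At pH 7.00: [H⁺]/K1 = 10^-0.91 = 0.12303, K2/[H⁺] = 10^-2.52 = 0.0030200
α₁ = 1/(1 + 0.12303 + 0.0030200) = 1/1.1260 = 0.8881; α₂ = α₁·K2/[H⁺] = 0.002682
α₁ + 2α₂ = 0.8934
DIC = CA / (α₁ + 2α₂) = 1.81 / 0.8934 = 2.03 mmol/kg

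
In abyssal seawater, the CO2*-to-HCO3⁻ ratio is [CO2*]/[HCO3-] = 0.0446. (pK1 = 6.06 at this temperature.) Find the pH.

From K1 = [H⁺][HCO3-]/[CO2*]:  pH = pK1 − log₁₀([CO2*]/[HCO3-])
log₁₀(0.0446) = -1.351
pH = 6.06 − (-1.351) = 7.41

pH = 7.41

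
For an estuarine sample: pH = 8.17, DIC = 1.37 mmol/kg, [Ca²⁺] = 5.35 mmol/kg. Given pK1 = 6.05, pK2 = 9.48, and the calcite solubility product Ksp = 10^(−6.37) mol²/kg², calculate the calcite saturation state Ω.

Ω = 0.796

α₂ = 1 / (1 + [H⁺]/K2 + [H⁺]²/(K1K2)) = 1 / (1 + 10^+1.31 + 10^-0.81)
   = 1 / (1 + 20.417 + 0.15488) = 1/21.572 = 0.04636
[CO3²⁻] = α₂ × DIC = 0.04636 × 1.37 = 0.06351 mmol/kg
Ksp = 10^(−6.37) = 4.266×10^-7
Ω = [Ca²⁺][CO3²⁻]/Ksp = (5.35×10^-3)(6.351×10^-5) / 4.266×10^-7 = 0.796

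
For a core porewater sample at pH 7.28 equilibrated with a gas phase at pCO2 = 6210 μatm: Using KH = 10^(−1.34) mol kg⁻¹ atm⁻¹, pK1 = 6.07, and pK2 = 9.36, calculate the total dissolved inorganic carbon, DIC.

DIC = 4.93 mmol/kg

[CO2*] = KH · pCO2 = 10^(−1.34) × 6210×10^-6 = 2.839×10^-4 mol/kg
α₀ = 1/(1 + K1/[H⁺] + K1K2/[H⁺]²) = 1/(1 + 10^+1.21 + 10^-0.87) = 0.05763
DIC = [CO2*]/α₀ = 2.839×10^-4 / 0.05763 = 4.93 mmol/kg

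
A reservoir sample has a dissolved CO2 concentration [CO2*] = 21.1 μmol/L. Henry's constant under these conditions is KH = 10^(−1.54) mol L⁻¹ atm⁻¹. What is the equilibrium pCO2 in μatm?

KH = 10^(−1.54) = 2.884×10^-2 mol L⁻¹ atm⁻¹
pCO2 = [CO2*]/KH = 21.1×10^-6 / 2.884×10^-2 = 7.32×10^-4 atm = 732 μatm

pCO2 = 732 μatm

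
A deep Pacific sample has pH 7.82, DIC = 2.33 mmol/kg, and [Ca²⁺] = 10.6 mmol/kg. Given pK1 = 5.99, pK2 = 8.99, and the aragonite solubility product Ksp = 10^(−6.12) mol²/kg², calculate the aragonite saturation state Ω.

α₂ = 1 / (1 + [H⁺]/K2 + [H⁺]²/(K1K2)) = 1 / (1 + 10^+1.17 + 10^-0.66)
   = 1 / (1 + 14.791 + 0.21878) = 1/16.010 = 0.06246
[CO3²⁻] = α₂ × DIC = 0.06246 × 2.33 = 0.1455 mmol/kg
Ksp = 10^(−6.12) = 7.586×10^-7
Ω = [Ca²⁺][CO3²⁻]/Ksp = (10.6×10^-3)(1.455×10^-4) / 7.586×10^-7 = 2.03

Ω = 2.03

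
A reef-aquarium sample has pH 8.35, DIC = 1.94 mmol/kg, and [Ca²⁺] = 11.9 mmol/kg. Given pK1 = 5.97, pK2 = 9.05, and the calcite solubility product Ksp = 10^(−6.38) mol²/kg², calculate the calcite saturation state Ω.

Ω = 9.18

α₂ = 1 / (1 + [H⁺]/K2 + [H⁺]²/(K1K2)) = 1 / (1 + 10^+0.70 + 10^-1.68)
   = 1 / (1 + 5.0119 + 0.020893) = 1/6.0328 = 0.1658
[CO3²⁻] = α₂ × DIC = 0.1658 × 1.94 = 0.3216 mmol/kg
Ksp = 10^(−6.38) = 4.169×10^-7
Ω = [Ca²⁺][CO3²⁻]/Ksp = (11.9×10^-3)(3.216×10^-4) / 4.169×10^-7 = 9.18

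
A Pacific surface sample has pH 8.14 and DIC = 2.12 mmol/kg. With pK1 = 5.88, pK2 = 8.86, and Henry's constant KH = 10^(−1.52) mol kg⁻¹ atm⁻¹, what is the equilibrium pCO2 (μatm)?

pCO2 = 323 μatm

α₀ = 1 / (1 + K1/[H⁺] + K1K2/[H⁺]²) = 1 / (1 + 10^+2.26 + 10^+1.54)
   = 1 / (1 + 181.97 + 34.674) = 1/217.64 = 0.004595
[CO2*] = α₀ × DIC = 0.004595 × 2.12 = 0.009741 mmol/kg = 9.741 μmol/kg
pCO2 = [CO2*]/KH = 9.741×10^-6 / 3.020×10^-2 = 323 μatm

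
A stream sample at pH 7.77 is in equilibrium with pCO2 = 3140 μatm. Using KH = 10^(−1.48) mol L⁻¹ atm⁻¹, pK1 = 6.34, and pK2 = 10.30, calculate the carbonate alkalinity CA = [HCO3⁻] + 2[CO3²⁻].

CA = 2.82 mmol/L

[CO2*] = KH · pCO2 = 10^(−1.48) × 3140×10^-6 = 1.040×10^-4 mol/L
α₀ = 1/(1 + K1/[H⁺] + K1K2/[H⁺]²) = 1/(1 + 10^+1.43 + 10^-1.10) = 0.03572
DIC = [CO2*]/α₀ = 1.040×10^-4 / 0.03572 = 2.911 mmol/L
CA = (α₁ + 2α₂)·DIC = (0.9614 + 2×0.002837) × 2.911 = 2.82 mmol/L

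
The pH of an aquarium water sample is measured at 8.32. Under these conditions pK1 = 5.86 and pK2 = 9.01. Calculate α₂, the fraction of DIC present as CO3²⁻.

α₂ = 0.169

α₂ = 1 / (1 + [H⁺]/K2 + [H⁺]²/(K1K2)) = 1 / (1 + 10^+0.69 + 10^-1.77)
   = 1 / (1 + 4.8978 + 0.016982) = 1/5.9148 = 0.1691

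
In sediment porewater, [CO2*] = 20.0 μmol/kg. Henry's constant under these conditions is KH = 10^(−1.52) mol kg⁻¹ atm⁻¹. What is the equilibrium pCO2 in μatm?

KH = 10^(−1.52) = 3.020×10^-2 mol kg⁻¹ atm⁻¹
pCO2 = [CO2*]/KH = 20.0×10^-6 / 3.020×10^-2 = 6.62×10^-4 atm = 662 μatm

pCO2 = 662 μatm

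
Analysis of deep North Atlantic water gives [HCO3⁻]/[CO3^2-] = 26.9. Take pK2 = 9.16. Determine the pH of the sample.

From K2 = [H⁺][CO3^2-]/[HCO3⁻]:  pH = pK2 − log₁₀([HCO3⁻]/[CO3^2-])
log₁₀(26.9) = +1.430
pH = 9.16 − (+1.430) = 7.73

pH = 7.73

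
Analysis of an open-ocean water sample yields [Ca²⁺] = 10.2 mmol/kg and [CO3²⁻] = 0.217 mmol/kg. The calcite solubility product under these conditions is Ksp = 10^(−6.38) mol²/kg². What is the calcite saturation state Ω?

Ω = 5.31

Ksp = 10^(−6.38) = 4.169×10^-7
Ω = [Ca²⁺][CO3²⁻]/Ksp = (10.2×10^-3)(0.217×10^-3) / 4.169×10^-7 = 5.31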